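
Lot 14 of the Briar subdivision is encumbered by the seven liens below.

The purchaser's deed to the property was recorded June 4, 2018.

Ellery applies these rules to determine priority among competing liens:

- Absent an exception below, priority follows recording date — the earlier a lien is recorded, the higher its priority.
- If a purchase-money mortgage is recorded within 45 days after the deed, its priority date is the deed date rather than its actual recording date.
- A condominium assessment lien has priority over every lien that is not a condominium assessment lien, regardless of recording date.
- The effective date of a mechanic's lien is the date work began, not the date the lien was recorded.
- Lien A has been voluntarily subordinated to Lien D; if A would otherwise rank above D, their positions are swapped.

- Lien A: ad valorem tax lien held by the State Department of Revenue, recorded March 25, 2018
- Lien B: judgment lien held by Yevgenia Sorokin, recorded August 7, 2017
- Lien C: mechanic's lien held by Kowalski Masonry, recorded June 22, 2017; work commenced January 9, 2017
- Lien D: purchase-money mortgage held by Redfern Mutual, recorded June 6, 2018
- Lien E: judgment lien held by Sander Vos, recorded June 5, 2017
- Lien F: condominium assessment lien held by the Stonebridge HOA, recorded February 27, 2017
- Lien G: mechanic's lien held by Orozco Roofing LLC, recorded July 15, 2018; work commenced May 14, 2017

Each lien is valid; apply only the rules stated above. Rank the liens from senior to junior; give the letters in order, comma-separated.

F, C, G, E, B, D, A

Effective dates: C's effective date is January 9, 2017, when work began; D relates back to the deed date June 4, 2018; G's effective date is May 14, 2017, when work began.
As a condominium assessment lien, F is senior to every other lien.
Ordering the rest by effective date: C (January 9, 2017), G (May 14, 2017), E (June 5, 2017), B (August 7, 2017), A (March 25, 2018), D (June 4, 2018).
A would otherwise be senior to D, so under the subordination agreement A and D exchange positions.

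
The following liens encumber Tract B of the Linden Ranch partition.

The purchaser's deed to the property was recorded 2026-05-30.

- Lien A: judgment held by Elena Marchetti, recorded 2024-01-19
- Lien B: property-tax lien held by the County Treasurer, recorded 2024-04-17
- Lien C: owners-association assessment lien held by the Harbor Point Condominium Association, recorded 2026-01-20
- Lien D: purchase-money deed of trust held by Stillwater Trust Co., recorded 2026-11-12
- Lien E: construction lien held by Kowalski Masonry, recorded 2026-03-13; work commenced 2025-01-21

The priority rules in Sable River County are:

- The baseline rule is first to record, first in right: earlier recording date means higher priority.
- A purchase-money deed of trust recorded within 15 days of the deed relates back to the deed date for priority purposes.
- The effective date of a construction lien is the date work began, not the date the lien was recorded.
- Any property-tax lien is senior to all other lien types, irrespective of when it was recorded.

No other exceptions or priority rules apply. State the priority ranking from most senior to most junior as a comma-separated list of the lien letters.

B, A, E, C, D

Effective dates: D was recorded 166 days after the deed — beyond 15 days — so no relation-back applies; E's effective date is 2025-01-21, when work began.
As a property-tax lien, B is senior to every other lien.
The other liens, earliest effective date first: A (2024-01-19), E (2025-01-21), C (2026-01-20), D (2026-11-12).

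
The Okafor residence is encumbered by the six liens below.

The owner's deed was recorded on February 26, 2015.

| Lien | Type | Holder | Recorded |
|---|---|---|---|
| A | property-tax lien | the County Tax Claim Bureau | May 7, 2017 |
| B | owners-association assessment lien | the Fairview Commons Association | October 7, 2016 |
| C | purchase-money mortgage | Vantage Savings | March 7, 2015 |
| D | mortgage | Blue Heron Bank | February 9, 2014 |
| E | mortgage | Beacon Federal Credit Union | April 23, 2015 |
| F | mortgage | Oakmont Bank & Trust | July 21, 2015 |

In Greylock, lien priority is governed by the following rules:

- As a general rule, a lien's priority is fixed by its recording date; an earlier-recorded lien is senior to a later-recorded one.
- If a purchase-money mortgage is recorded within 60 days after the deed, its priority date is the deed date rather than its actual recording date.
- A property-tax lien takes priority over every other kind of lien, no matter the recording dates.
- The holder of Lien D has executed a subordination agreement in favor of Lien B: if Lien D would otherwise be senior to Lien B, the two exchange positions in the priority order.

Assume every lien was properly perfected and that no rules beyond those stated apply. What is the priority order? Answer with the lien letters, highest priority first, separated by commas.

A, B, C, E, F, D

First, effective dates: C was recorded within the 60-day window, so its effective date is the deed date February 26, 2015.
A is a property-tax lien, so it outranks all other liens regardless of date.
Among the remaining liens, by effective date: D (February 9, 2014), C (February 26, 2015), E (April 23, 2015), F (July 21, 2015), B (October 7, 2016).
D is senior to B before the subordination, so the two trade places.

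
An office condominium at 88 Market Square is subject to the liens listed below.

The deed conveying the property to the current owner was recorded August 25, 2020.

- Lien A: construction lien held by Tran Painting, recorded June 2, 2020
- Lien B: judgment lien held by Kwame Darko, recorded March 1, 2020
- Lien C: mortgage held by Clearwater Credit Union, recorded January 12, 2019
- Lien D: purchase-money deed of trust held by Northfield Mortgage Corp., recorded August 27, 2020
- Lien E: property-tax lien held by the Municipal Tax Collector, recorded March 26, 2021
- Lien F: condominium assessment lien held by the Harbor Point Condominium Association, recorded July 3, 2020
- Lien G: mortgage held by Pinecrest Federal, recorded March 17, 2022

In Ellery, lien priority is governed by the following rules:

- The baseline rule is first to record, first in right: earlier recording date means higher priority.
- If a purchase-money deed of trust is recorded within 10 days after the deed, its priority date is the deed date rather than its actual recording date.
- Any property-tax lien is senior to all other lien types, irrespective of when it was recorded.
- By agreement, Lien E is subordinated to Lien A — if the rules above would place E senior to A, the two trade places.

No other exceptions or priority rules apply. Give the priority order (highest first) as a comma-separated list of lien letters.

A, C, B, E, F, D, G

Effective dates: D relates back to the deed date August 25, 2020.
E is a property-tax lien, so it outranks all other liens regardless of date.
The other liens, earliest effective date first: C (January 12, 2019), B (March 1, 2020), A (June 2, 2020), F (July 3, 2020), D (August 25, 2020), G (March 17, 2022).
E is senior to A before the subordination, so the two trade places.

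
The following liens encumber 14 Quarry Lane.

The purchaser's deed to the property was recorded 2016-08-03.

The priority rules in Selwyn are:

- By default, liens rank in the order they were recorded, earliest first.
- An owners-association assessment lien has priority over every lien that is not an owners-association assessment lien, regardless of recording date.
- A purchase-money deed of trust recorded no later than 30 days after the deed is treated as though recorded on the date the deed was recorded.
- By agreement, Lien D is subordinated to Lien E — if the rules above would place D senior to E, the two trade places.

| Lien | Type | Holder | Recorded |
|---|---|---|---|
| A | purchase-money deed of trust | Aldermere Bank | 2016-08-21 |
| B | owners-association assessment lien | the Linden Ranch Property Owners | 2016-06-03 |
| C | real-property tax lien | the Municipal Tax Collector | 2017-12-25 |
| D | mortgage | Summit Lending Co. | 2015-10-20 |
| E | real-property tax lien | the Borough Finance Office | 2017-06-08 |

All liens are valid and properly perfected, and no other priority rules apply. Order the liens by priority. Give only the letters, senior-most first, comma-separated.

Effective dates: A's effective date is the deed date, 2016-08-03.
B is an owners-association assessment lien, so it outranks all other liens regardless of date.
The other liens, earliest effective date first: D (2015-10-20), A (2016-08-03), E (2017-06-08), C (2017-12-25).
The subordination applies — D was senior to E — so D and E swap.

B, E, A, D, C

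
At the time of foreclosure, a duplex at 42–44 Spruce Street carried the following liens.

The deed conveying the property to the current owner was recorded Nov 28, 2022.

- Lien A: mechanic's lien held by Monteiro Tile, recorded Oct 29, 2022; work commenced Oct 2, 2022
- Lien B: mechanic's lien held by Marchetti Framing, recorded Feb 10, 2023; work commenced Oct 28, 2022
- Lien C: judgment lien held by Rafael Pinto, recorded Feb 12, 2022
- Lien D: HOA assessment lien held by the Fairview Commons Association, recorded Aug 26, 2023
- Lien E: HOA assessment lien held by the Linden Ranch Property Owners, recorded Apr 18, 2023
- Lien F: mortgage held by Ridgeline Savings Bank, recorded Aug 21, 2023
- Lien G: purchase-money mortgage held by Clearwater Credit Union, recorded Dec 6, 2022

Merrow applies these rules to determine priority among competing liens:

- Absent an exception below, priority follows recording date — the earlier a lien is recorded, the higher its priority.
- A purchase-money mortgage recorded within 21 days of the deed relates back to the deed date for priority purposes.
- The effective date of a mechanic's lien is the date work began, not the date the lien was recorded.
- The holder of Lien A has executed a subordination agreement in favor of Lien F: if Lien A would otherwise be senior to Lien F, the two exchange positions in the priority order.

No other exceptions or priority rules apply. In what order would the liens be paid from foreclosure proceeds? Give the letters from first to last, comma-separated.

C, F, B, G, E, A, D

Adjusting effective dates: A relates back to Oct 2, 2022 (work commenced); B's effective date is Oct 28, 2022, when work began; G relates back to the deed date Nov 28, 2022.
By effective date: C (Feb 12, 2022), A (Oct 2, 2022), B (Oct 28, 2022), G (Nov 28, 2022), E (Apr 18, 2023), F (Aug 21, 2023), D (Aug 26, 2023).
A is senior to F before the subordination, so the two trade places.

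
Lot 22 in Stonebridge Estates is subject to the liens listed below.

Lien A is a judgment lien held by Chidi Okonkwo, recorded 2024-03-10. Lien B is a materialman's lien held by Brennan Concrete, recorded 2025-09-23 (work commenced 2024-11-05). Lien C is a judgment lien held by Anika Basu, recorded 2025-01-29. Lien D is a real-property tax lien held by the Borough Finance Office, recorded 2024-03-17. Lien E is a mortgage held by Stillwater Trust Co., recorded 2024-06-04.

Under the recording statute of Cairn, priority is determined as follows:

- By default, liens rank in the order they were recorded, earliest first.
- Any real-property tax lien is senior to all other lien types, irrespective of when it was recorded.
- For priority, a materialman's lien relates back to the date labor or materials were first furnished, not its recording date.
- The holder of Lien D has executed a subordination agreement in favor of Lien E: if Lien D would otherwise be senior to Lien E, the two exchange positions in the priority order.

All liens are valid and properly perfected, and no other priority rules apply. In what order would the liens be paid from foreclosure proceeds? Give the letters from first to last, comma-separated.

E, A, D, B, C

First, effective dates: B's effective date is 2024-11-05, when work began.
D, as a real-property tax lien, has superpriority and ranks first.
Remaining liens by effective date: A (2024-03-10), E (2024-06-04), B (2024-11-05), C (2025-01-29).
D would otherwise be senior to E, so under the subordination agreement D and E exchange positions.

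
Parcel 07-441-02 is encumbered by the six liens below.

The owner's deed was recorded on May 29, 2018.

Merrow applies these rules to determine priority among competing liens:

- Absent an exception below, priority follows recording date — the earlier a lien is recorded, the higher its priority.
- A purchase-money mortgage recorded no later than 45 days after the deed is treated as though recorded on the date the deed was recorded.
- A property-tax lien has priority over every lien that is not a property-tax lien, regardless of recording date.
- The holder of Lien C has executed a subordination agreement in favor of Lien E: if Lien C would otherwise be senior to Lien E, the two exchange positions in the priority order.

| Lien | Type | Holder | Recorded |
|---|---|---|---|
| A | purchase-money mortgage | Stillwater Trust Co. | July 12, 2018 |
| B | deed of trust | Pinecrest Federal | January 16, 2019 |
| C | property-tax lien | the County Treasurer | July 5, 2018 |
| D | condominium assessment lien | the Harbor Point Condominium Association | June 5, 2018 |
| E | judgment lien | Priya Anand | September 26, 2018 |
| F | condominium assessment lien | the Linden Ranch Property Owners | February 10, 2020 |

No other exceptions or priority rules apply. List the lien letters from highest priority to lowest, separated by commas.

E, A, D, C, B, F

Effective dates: A's effective date is the deed date, May 29, 2018.
C is a property-tax lien, so it outranks all other liens regardless of date.
The other liens, earliest effective date first: A (May 29, 2018), D (June 5, 2018), E (September 26, 2018), B (January 16, 2019), F (February 10, 2020).
The subordination applies — C was senior to E — so C and E swap.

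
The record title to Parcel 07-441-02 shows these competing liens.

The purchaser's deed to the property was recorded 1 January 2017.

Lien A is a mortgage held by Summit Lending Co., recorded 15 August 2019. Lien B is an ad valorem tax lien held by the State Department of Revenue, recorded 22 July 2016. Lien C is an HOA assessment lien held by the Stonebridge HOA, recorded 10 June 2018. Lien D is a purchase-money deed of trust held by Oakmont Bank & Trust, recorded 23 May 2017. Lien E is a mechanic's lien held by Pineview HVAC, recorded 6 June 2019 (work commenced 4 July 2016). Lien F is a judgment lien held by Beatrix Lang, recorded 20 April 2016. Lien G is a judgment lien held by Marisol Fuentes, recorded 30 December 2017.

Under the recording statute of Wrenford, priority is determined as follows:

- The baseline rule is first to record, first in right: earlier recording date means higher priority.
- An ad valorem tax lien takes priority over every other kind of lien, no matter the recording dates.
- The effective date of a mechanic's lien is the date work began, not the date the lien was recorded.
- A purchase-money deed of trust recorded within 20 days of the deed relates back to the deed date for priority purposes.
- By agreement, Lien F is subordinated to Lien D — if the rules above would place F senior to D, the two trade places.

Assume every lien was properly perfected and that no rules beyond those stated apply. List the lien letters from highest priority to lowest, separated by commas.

B, D, E, F, G, C, A

Adjusting effective dates: D was recorded 142 days after the deed, outside the 20-day window, so it keeps its recording date; E's effective date is 4 July 2016, when work began.
As an ad valorem tax lien, B is senior to every other lien.
Among the remaining liens, by effective date: F (20 April 2016), E (4 July 2016), D (23 May 2017), G (30 December 2017), C (10 June 2018), A (15 August 2019).
F would otherwise be senior to D, so under the subordination agreement F and D exchange positions.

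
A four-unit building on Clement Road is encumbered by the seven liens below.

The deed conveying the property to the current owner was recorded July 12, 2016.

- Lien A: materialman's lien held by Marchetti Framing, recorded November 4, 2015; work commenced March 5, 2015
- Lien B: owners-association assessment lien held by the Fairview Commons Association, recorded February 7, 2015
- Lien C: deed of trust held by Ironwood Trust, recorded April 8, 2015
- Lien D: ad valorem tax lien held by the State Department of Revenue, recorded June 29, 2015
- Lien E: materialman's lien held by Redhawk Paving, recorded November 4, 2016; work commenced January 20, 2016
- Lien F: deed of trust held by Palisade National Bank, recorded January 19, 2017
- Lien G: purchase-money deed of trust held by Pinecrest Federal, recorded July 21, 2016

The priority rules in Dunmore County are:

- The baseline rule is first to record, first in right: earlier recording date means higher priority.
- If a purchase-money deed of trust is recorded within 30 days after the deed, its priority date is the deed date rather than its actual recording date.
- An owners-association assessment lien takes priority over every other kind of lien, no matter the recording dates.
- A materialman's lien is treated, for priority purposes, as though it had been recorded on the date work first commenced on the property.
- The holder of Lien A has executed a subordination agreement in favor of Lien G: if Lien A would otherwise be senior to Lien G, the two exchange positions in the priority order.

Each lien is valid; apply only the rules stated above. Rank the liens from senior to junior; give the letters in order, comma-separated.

B, G, C, D, E, A, F

First, effective dates: A relates back to March 5, 2015 (work commenced); E relates back to January 20, 2016 (work commenced); G was recorded within the 30-day window, so its effective date is the deed date July 12, 2016.
B is an owners-association assessment lien, so it outranks all other liens regardless of date.
The other liens, earliest effective date first: A (March 5, 2015), C (April 8, 2015), D (June 29, 2015), E (January 20, 2016), G (July 12, 2016), F (January 19, 2017).
A is senior to G before the subordination, so the two trade places.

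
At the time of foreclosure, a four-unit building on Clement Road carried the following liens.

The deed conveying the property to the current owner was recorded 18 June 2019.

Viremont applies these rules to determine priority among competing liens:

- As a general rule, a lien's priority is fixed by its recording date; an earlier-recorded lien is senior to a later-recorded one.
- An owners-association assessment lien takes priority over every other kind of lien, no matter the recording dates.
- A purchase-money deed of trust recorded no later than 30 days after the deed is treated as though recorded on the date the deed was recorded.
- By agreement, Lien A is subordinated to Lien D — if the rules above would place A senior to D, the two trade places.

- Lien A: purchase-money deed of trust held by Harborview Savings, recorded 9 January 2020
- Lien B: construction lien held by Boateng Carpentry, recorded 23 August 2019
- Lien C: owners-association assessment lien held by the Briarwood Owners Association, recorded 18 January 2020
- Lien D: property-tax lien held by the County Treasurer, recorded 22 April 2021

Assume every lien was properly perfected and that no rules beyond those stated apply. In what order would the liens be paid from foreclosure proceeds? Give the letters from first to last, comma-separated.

Effective dates: A missed the 30-day window (205 days after the deed), so its recording date stands.
C is an owners-association assessment lien and takes priority over every other lien.
Among the remaining liens, by effective date: B (23 August 2019), A (9 January 2020), D (22 April 2021).
The subordination applies — A was senior to D — so A and D swap.

C, B, D, A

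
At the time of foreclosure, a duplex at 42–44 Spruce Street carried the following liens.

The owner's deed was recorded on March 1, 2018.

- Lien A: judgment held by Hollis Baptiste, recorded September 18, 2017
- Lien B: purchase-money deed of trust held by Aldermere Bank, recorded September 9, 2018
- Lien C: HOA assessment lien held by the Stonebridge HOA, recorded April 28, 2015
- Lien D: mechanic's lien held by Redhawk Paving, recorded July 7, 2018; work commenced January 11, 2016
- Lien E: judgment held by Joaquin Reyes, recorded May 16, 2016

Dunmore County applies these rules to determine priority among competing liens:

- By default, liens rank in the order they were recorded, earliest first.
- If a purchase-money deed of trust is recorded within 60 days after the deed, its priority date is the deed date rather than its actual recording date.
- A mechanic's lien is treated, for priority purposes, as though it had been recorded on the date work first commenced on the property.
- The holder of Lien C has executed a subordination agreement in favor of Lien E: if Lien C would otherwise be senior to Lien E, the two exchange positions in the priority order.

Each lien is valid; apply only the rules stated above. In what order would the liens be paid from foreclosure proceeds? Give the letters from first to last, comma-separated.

First, effective dates: B was recorded 192 days after the deed — beyond 60 days — so no relation-back applies; D is treated as recorded January 11, 2016, the work-commencement date.
By effective date, earliest first: C (April 28, 2015), D (January 11, 2016), E (May 16, 2016), A (September 18, 2017), B (September 9, 2018).
The subordination applies — C was senior to E — so C and E swap.

E, D, C, A, B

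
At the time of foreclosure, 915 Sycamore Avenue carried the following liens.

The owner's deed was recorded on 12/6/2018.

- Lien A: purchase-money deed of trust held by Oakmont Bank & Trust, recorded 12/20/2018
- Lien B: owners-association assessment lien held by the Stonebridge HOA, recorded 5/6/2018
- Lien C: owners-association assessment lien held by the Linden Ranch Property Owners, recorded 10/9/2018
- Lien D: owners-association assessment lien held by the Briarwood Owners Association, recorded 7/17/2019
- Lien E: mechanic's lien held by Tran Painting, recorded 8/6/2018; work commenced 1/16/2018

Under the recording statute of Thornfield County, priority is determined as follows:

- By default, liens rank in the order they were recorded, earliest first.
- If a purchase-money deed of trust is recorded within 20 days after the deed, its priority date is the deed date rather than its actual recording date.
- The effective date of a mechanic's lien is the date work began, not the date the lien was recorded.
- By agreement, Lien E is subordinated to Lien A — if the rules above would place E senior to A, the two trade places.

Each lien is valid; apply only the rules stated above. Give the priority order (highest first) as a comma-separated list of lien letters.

A, B, C, E, D

Adjusting effective dates: A's effective date is the deed date, 12/6/2018; E is treated as recorded 1/16/2018, the work-commencement date.
By effective date: E (1/16/2018), B (5/6/2018), C (10/9/2018), A (12/6/2018), D (7/17/2019).
E would otherwise be senior to A, so under the subordination agreement E and A exchange positions.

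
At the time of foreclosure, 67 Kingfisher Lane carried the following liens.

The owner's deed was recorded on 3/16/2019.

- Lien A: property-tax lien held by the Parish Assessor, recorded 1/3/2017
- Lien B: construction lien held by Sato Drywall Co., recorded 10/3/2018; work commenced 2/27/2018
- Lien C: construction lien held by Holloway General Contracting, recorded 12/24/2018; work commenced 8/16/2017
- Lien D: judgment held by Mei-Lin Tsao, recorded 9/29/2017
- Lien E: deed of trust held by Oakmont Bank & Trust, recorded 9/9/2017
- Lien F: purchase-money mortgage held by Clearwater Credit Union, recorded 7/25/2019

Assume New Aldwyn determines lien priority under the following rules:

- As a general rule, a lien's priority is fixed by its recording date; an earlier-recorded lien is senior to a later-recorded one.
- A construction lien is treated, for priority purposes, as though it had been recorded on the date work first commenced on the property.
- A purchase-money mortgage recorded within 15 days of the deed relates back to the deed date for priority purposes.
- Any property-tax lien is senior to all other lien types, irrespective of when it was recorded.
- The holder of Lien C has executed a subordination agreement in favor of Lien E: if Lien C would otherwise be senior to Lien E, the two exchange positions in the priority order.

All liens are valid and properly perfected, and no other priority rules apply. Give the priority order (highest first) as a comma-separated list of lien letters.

Adjusting effective dates: B's effective date is 2/27/2018, when work began; C's effective date is 8/16/2017, when work began; F missed the 15-day window (131 days after the deed), so its recording date stands.
A is a property-tax lien, so it outranks all other liens regardless of date.
Remaining liens by effective date: C (8/16/2017), E (9/9/2017), D (9/29/2017), B (2/27/2018), F (7/25/2019).
C would otherwise be senior to E, so under the subordination agreement C and E exchange positions.

A, E, C, D, B, F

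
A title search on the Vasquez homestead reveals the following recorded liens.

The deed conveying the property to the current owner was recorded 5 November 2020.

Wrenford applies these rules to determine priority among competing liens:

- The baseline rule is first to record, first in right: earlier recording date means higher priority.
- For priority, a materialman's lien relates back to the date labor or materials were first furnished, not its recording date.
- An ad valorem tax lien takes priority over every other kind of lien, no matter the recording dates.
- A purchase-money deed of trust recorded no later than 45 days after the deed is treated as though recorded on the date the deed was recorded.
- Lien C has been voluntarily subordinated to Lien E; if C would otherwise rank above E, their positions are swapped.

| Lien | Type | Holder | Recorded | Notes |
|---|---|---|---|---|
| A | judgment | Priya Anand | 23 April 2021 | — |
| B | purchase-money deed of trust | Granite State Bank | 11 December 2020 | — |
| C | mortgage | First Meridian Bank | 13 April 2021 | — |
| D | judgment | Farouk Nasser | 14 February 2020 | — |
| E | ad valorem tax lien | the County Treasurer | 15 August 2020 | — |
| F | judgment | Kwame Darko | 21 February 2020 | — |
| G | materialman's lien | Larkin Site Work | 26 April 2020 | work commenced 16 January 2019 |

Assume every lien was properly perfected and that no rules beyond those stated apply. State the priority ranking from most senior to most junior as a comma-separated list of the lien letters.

Effective dates after the stated exceptions: B was recorded within the 45-day window, so its effective date is the deed date 5 November 2020; G's effective date is 16 January 2019, when work began.
E, as an ad valorem tax lien, has superpriority and ranks first.
Ordering the rest by effective date: G (16 January 2019), D (14 February 2020), F (21 February 2020), B (5 November 2020), C (13 April 2021), A (23 April 2021).
C is already junior to E, so the subordination agreement changes nothing.

E, G, D, F, B, C, A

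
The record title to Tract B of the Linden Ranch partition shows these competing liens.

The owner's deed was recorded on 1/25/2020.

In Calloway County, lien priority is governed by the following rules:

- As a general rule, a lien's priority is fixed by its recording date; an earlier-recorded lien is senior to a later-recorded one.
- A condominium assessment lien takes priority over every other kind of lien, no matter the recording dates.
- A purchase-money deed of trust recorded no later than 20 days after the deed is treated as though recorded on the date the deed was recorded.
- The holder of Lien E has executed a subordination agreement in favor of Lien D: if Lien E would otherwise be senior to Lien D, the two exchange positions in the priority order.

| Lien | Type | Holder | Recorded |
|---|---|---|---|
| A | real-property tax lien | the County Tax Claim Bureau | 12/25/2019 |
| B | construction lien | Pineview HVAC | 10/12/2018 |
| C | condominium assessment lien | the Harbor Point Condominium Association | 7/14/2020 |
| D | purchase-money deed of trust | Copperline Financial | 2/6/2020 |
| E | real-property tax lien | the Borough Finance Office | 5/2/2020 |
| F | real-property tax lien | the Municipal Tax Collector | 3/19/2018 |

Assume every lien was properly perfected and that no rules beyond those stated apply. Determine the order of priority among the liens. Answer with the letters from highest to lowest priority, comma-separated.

Effective dates: D's effective date is the deed date, 1/25/2020.
C is a condominium assessment lien and takes priority over every other lien.
Among the remaining liens, by effective date: F (3/19/2018), B (10/12/2018), A (12/25/2019), D (1/25/2020), E (5/2/2020).
Since E is not senior to D, the subordination leaves the order unchanged.

C, F, B, A, D, E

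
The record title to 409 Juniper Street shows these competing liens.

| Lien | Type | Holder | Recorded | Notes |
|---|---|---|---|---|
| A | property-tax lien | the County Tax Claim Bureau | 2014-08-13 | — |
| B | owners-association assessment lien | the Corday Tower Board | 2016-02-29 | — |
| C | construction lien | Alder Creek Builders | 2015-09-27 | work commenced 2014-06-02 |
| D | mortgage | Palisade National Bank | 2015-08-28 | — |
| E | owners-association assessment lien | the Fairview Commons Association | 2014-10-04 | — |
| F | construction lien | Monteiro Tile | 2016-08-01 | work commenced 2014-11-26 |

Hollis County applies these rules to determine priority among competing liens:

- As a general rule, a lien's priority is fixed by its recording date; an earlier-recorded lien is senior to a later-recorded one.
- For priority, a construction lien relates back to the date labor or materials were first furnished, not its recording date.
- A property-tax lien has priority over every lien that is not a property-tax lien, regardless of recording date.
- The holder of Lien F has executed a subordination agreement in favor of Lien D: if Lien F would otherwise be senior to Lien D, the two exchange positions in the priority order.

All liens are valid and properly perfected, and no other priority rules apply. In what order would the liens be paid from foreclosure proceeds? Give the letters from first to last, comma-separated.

Effective dates: C is treated as recorded 2014-06-02, the work-commencement date; F's effective date is 2014-11-26, when work began.
A, as a property-tax lien, has superpriority and ranks first.
Remaining liens by effective date: C (2014-06-02), E (2014-10-04), F (2014-11-26), D (2015-08-28), B (2016-02-29).
The subordination applies — F was senior to D — so F and D swap.

A, C, E, D, F, B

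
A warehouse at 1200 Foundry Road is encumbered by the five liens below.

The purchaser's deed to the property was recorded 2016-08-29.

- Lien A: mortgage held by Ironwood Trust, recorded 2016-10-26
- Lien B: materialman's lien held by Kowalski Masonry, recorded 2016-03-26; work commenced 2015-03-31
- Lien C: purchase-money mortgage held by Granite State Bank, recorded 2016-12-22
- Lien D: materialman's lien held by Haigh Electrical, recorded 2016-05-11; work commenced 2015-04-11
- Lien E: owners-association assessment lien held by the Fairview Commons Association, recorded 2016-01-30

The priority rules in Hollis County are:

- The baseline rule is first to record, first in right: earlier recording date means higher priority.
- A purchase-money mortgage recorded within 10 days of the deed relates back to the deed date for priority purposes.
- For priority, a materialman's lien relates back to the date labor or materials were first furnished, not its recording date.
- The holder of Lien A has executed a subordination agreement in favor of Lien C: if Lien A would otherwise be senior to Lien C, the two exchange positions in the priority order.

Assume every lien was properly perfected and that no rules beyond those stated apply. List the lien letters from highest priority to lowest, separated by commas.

Effective dates after the stated exceptions: B's effective date is 2015-03-31, when work began; C missed the 10-day window (115 days after the deed), so its recording date stands; D relates back to 2015-04-11 (work commenced).
Ordering by effective date: B (2015-03-31), D (2015-04-11), E (2016-01-30), A (2016-10-26), C (2016-12-22).
A would otherwise be senior to C, so under the subordination agreement A and C exchange positions.

B, D, E, C, A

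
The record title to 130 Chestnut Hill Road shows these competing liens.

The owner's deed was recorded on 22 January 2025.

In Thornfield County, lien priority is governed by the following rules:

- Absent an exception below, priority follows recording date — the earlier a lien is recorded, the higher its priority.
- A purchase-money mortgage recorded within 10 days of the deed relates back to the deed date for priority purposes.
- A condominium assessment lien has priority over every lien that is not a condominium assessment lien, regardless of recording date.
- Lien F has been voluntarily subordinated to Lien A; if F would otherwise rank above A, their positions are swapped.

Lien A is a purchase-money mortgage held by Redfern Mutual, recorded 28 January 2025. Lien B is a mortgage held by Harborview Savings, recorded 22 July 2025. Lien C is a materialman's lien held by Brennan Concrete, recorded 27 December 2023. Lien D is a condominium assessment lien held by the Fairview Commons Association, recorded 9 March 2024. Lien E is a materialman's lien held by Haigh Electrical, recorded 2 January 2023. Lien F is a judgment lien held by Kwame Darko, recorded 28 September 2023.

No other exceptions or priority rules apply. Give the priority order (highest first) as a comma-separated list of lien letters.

D, E, A, C, F, B

Adjusting effective dates: A relates back to the deed date 22 January 2025.
D is a condominium assessment lien and takes priority over every other lien.
Remaining liens by effective date: E (2 January 2023), F (28 September 2023), C (27 December 2023), A (22 January 2025), B (22 July 2025).
F would otherwise be senior to A, so under the subordination agreement F and A exchange positions.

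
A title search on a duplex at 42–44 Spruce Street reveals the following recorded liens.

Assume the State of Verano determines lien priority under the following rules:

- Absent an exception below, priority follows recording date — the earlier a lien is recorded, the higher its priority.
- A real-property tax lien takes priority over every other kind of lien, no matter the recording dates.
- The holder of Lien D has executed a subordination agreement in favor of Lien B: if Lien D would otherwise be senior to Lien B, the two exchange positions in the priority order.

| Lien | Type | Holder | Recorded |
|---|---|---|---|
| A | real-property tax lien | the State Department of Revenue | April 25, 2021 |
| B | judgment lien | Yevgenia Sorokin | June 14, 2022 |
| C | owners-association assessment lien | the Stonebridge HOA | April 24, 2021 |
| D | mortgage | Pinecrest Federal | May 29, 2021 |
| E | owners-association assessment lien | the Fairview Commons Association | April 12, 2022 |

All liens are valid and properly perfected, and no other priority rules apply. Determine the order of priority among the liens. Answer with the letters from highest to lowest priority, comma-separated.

A is a real-property tax lien and takes priority over every other lien.
Among the remaining liens, by effective date: C (April 24, 2021), D (May 29, 2021), E (April 12, 2022), B (June 14, 2022).
D is senior to B before the subordination, so the two trade places.

A, C, B, E, D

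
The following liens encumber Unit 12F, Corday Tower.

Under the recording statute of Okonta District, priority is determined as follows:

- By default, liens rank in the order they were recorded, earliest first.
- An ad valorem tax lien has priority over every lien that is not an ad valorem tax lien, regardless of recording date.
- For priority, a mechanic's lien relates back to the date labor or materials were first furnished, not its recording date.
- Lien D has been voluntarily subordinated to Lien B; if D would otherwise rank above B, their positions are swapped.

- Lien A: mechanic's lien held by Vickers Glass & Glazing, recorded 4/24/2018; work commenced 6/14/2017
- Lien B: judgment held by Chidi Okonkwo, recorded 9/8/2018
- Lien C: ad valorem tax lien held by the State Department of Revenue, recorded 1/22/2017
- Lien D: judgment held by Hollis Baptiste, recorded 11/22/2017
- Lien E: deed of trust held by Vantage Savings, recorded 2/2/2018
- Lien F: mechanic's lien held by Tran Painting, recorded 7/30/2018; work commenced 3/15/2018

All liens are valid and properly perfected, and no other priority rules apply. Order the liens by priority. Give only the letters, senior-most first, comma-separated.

C, A, B, E, F, D

Adjusting effective dates: A relates back to 6/14/2017 (work commenced); F is treated as recorded 3/15/2018, the work-commencement date.
C is an ad valorem tax lien and takes priority over every other lien.
Ordering the rest by effective date: A (6/14/2017), D (11/22/2017), E (2/2/2018), F (3/15/2018), B (9/8/2018).
The subordination applies — D was senior to B — so D and B swap.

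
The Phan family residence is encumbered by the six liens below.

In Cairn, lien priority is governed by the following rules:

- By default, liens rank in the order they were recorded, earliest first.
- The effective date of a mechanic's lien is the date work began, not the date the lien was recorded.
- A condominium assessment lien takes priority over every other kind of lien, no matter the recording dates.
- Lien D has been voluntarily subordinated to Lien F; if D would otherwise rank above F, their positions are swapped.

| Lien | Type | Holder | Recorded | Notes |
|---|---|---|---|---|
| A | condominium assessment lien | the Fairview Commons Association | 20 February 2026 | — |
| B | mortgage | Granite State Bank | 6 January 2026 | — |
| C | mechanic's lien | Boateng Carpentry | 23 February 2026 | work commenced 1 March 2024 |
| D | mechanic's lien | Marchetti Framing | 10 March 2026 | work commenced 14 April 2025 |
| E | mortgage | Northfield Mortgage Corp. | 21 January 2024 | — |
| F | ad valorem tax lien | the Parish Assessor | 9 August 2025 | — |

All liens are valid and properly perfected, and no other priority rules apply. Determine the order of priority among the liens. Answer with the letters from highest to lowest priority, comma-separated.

A, E, C, F, D, B

Adjusting effective dates: C is treated as recorded 1 March 2024, the work-commencement date; D is treated as recorded 14 April 2025, the work-commencement date.
As a condominium assessment lien, A is senior to every other lien.
Ordering the rest by effective date: E (21 January 2024), C (1 March 2024), D (14 April 2025), F (9 August 2025), B (6 January 2026).
The subordination applies — D was senior to F — so D and F swap.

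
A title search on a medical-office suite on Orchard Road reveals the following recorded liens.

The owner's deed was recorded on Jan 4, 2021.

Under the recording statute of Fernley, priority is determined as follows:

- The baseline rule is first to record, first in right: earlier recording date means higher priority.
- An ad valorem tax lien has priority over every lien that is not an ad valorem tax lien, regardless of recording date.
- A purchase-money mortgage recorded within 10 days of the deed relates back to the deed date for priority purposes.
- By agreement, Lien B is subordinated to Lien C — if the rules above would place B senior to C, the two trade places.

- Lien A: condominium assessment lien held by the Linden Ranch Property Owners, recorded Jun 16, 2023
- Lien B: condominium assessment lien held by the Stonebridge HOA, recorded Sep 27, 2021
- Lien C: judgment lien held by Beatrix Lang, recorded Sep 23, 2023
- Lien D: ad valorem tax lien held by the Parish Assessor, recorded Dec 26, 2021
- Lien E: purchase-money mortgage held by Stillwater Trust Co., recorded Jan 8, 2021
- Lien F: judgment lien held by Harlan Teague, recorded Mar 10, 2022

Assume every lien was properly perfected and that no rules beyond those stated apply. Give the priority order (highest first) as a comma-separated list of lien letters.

D, E, C, F, A, B

Effective dates after the stated exceptions: E relates back to the deed date Jan 4, 2021.
D, as an ad valorem tax lien, has superpriority and ranks first.
The other liens, earliest effective date first: E (Jan 4, 2021), B (Sep 27, 2021), F (Mar 10, 2022), A (Jun 16, 2023), C (Sep 23, 2023).
Because B would otherwise rank above C, the subordination swaps them.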